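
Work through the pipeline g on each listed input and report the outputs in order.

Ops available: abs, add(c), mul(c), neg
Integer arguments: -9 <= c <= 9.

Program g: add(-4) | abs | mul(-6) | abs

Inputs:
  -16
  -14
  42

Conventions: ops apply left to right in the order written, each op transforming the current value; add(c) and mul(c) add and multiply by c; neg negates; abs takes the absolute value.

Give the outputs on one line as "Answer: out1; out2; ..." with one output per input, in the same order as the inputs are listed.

Execution, op by op:
  -16 -> -20 -> 20 -> -120 -> 120
  -14 -> -18 -> 18 -> -108 -> 108
  42 -> 38 -> 38 -> -228 -> 228

120; 108; 228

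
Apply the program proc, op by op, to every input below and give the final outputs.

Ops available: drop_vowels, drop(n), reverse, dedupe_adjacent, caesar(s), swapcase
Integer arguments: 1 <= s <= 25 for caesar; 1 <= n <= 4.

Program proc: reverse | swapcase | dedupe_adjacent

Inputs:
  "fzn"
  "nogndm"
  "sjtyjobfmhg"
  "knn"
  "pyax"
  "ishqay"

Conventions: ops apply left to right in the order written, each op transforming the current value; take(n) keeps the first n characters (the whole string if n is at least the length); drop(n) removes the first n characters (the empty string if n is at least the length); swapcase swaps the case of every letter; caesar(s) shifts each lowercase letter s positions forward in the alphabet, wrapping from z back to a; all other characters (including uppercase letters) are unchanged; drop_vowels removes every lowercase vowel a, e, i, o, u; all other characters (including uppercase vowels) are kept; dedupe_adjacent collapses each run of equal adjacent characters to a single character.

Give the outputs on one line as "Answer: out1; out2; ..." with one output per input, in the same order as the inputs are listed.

Execution, op by op:
  "fzn" -> "nzf" -> "NZF" -> "NZF"
  "nogndm" -> "mdngon" -> "MDNGON" -> "MDNGON"
  "sjtyjobfmhg" -> "ghmfbojytjs" -> "GHMFBOJYTJS" -> "GHMFBOJYTJS"
  "knn" -> "nnk" -> "NNK" -> "NK"
  "pyax" -> "xayp" -> "XAYP" -> "XAYP"
  "ishqay" -> "yaqhsi" -> "YAQHSI" -> "YAQHSI"

"NZF"; "MDNGON"; "GHMFBOJYTJS"; "NK"; "XAYP"; "YAQHSI"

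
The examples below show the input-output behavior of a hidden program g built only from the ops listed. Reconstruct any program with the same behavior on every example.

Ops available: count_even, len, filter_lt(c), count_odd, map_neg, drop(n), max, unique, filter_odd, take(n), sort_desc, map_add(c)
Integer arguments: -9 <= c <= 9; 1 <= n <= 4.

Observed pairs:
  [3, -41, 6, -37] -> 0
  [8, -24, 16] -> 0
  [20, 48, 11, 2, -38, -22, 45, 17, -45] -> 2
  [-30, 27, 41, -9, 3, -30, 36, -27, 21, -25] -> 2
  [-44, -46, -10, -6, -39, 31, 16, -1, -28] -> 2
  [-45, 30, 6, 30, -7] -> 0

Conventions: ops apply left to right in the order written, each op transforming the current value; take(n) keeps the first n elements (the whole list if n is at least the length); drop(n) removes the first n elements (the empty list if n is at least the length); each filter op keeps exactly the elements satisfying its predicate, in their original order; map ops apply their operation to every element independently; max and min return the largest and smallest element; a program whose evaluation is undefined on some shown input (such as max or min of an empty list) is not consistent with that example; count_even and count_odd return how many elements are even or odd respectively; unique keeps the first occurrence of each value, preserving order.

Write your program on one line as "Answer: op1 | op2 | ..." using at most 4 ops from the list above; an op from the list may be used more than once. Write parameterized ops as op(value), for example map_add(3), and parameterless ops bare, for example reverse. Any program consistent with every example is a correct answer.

map_add(5) | map_add(3) | drop(4) | count_even

Check, running the answer program on each example:
  [3, -41, 6, -37] -> [8, -36, 11, -32] -> [11, -33, 14, -29] -> [] -> 0
  [8, -24, 16] -> [13, -19, 21] -> [16, -16, 24] -> [] -> 0
  [20, 48, 11, 2, -38, -22, 45, 17, -45] -> [25, 53, 16, 7, -33, -17, 50, 22, -40] -> [28, 56, 19, 10, -30, -14, 53, 25, -37] -> [-30, -14, 53, 25, -37] -> 2
  [-30, 27, 41, -9, 3, -30, 36, -27, 21, -25] -> [-25, 32, 46, -4, 8, -25, 41, -22, 26, -20] -> [-22, 35, 49, -1, 11, -22, 44, -19, 29, -17] -> [11, -22, 44, -19, 29, -17] -> 2
  [-44, -46, -10, -6, -39, 31, 16, -1, -28] -> [-39, -41, -5, -1, -34, 36, 21, 4, -23] -> [-36, -38, -2, 2, -31, 39, 24, 7, -20] -> [-31, 39, 24, 7, -20] -> 2
  [-45, 30, 6, 30, -7] -> [-40, 35, 11, 35, -2] -> [-37, 38, 14, 38, 1] -> [1] -> 0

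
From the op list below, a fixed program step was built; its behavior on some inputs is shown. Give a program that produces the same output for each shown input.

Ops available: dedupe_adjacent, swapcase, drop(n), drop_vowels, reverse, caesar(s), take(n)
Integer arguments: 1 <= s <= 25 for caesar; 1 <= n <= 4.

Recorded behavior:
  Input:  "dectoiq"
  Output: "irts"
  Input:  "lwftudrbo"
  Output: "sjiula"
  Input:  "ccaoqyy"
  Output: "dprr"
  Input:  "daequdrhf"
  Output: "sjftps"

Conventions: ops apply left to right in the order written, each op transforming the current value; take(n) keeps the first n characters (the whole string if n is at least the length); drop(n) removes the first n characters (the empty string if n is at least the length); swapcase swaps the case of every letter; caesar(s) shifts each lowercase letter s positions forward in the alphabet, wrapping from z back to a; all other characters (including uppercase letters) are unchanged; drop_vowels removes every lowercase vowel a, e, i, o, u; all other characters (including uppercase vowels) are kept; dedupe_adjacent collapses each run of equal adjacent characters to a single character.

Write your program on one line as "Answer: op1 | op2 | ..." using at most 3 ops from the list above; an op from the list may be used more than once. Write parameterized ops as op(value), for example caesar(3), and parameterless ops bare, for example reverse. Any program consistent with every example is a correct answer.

reverse | drop(3) | caesar(15)

Check, running the answer program on each example:
  "dectoiq" -> "qiotced" -> "tced" -> "irts"
  "lwftudrbo" -> "obrdutfwl" -> "dutfwl" -> "sjiula"
  "ccaoqyy" -> "yyqoacc" -> "oacc" -> "dprr"
  "daequdrhf" -> "fhrduqead" -> "duqead" -> "sjftps"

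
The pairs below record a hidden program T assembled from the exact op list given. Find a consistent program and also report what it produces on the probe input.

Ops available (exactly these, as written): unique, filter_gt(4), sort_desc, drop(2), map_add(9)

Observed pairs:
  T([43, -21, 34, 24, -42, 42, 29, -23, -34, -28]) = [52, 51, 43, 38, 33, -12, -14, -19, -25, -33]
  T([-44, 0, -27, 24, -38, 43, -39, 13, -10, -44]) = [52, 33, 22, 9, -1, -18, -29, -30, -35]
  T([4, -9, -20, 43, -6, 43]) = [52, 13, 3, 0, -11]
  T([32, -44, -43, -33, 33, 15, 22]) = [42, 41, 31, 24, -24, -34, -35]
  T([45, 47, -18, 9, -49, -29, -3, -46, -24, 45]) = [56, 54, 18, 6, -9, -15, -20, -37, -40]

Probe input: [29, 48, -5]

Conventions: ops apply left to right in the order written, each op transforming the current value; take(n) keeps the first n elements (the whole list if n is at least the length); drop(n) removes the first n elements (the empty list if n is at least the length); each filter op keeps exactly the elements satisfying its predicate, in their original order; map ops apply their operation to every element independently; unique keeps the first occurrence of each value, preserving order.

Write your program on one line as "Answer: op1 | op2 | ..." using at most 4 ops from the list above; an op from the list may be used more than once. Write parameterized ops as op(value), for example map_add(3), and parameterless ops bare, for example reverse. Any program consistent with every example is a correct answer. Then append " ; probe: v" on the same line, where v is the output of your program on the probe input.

map_add(9) | unique | sort_desc ; probe: [57, 38, 4]

Check, running the answer program on each example:
  [43, -21, 34, 24, -42, 42, 29, -23, -34, -28] -> [52, -12, 43, 33, -33, 51, 38, -14, -25, -19] -> [52, -12, 43, 33, -33, 51, 38, -14, -25, -19] -> [52, 51, 43, 38, 33, -12, -14, -19, -25, -33]
  [-44, 0, -27, 24, -38, 43, -39, 13, -10, -44] -> [-35, 9, -18, 33, -29, 52, -30, 22, -1, -35] -> [-35, 9, -18, 33, -29, 52, -30, 22, -1] -> [52, 33, 22, 9, -1, -18, -29, -30, -35]
  [4, -9, -20, 43, -6, 43] -> [13, 0, -11, 52, 3, 52] -> [13, 0, -11, 52, 3] -> [52, 13, 3, 0, -11]
  [32, -44, -43, -33, 33, 15, 22] -> [41, -35, -34, -24, 42, 24, 31] -> [41, -35, -34, -24, 42, 24, 31] -> [42, 41, 31, 24, -24, -34, -35]
  [45, 47, -18, 9, -49, -29, -3, -46, -24, 45] -> [54, 56, -9, 18, -40, -20, 6, -37, -15, 54] -> [54, 56, -9, 18, -40, -20, 6, -37, -15] -> [56, 54, 18, 6, -9, -15, -20, -37, -40]
  probe: [29, 48, -5] -> [38, 57, 4] -> [38, 57, 4] -> [57, 38, 4]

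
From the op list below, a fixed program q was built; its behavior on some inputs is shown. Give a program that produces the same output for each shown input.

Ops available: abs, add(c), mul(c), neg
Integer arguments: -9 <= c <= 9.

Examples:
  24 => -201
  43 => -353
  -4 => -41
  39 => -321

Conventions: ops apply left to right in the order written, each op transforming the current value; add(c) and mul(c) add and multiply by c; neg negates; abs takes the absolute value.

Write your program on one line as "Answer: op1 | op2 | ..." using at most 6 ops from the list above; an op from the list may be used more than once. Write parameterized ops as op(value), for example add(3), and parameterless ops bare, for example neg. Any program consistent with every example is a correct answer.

abs | mul(8) | add(1) | mul(-1) | add(-8)

Check, running the answer program on each example:
  24 -> 24 -> 192 -> 193 -> -193 -> -201
  43 -> 43 -> 344 -> 345 -> -345 -> -353
  -4 -> 4 -> 32 -> 33 -> -33 -> -41
  39 -> 39 -> 312 -> 313 -> -313 -> -321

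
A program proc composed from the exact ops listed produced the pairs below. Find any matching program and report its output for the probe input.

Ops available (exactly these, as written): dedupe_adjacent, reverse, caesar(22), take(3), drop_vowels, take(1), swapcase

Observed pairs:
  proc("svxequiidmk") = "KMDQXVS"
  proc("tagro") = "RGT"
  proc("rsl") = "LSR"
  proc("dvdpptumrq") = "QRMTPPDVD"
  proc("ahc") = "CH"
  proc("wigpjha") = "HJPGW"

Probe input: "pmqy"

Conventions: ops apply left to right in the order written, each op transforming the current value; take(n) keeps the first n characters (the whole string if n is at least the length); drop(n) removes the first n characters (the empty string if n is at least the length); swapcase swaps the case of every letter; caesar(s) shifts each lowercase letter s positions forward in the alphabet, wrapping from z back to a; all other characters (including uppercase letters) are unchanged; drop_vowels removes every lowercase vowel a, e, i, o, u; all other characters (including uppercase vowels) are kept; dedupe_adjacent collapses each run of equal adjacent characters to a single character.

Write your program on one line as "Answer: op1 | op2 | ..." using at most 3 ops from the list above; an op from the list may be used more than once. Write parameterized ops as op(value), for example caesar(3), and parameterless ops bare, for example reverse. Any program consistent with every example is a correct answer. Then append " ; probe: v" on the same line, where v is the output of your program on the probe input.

drop_vowels | swapcase | reverse ; probe: "YQMP"

Check, running the answer program on each example:
  "svxequiidmk" -> "svxqdmk" -> "SVXQDMK" -> "KMDQXVS"
  "tagro" -> "tgr" -> "TGR" -> "RGT"
  "rsl" -> "rsl" -> "RSL" -> "LSR"
  "dvdpptumrq" -> "dvdpptmrq" -> "DVDPPTMRQ" -> "QRMTPPDVD"
  "ahc" -> "hc" -> "HC" -> "CH"
  "wigpjha" -> "wgpjh" -> "WGPJH" -> "HJPGW"
  probe: "pmqy" -> "pmqy" -> "PMQY" -> "YQMP"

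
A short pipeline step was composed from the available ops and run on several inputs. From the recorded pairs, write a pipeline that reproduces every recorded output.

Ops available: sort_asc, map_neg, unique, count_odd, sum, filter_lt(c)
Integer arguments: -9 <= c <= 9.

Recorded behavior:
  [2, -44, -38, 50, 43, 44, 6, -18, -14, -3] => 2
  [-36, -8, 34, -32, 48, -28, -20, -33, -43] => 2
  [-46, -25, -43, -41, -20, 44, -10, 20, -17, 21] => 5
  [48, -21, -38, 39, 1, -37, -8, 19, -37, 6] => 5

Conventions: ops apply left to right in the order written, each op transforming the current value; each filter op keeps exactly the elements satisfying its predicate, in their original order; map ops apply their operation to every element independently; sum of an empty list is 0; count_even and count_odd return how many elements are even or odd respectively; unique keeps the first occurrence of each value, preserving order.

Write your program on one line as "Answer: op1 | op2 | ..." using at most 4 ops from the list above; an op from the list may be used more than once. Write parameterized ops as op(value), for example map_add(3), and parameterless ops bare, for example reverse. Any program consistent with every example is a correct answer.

sort_asc | unique | count_odd

Check, running the answer program on each example:
  [2, -44, -38, 50, 43, 44, 6, -18, -14, -3] -> [-44, -38, -18, -14, -3, 2, 6, 43, 44, 50] -> [-44, -38, -18, -14, -3, 2, 6, 43, 44, 50] -> 2
  [-36, -8, 34, -32, 48, -28, -20, -33, -43] -> [-43, -36, -33, -32, -28, -20, -8, 34, 48] -> [-43, -36, -33, -32, -28, -20, -8, 34, 48] -> 2
  [-46, -25, -43, -41, -20, 44, -10, 20, -17, 21] -> [-46, -43, -41, -25, -20, -17, -10, 20, 21, 44] -> [-46, -43, -41, -25, -20, -17, -10, 20, 21, 44] -> 5
  [48, -21, -38, 39, 1, -37, -8, 19, -37, 6] -> [-38, -37, -37, -21, -8, 1, 6, 19, 39, 48] -> [-38, -37, -21, -8, 1, 6, 19, 39, 48] -> 5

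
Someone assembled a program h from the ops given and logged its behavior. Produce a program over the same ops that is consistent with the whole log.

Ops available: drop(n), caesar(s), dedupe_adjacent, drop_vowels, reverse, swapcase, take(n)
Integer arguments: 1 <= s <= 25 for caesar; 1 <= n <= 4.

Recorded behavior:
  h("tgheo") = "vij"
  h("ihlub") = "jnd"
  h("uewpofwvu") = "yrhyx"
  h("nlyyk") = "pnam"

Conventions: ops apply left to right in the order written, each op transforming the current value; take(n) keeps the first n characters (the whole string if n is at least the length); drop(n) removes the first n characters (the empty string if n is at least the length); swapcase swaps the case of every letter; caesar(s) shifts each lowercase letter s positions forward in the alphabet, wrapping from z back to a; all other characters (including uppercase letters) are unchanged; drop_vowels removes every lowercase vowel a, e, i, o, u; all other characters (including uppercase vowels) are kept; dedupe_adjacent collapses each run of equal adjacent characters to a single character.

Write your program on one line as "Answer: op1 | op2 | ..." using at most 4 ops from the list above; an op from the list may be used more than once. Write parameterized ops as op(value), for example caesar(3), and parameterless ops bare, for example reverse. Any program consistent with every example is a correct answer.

dedupe_adjacent | drop_vowels | caesar(2)

Check, running the answer program on each example:
  "tgheo" -> "tgheo" -> "tgh" -> "vij"
  "ihlub" -> "ihlub" -> "hlb" -> "jnd"
  "uewpofwvu" -> "uewpofwvu" -> "wpfwv" -> "yrhyx"
  "nlyyk" -> "nlyk" -> "nlyk" -> "pnam"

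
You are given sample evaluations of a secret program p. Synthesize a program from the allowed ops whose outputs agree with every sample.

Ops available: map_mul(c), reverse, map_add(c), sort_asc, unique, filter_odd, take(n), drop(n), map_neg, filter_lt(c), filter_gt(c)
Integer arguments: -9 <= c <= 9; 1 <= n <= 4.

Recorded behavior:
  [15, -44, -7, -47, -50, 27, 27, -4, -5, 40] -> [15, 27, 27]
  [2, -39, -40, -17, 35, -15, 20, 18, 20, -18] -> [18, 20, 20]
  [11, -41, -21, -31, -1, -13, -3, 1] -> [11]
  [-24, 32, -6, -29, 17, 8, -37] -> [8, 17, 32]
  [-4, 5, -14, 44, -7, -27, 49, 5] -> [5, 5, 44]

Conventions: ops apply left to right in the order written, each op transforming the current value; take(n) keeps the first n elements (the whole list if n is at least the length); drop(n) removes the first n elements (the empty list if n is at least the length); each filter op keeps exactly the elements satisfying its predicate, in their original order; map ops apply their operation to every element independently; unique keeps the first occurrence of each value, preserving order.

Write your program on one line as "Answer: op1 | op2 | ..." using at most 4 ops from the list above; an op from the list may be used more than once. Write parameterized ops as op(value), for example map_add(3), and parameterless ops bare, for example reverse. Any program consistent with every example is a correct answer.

sort_asc | filter_gt(3) | take(3)

Check, running the answer program on each example:
  [15, -44, -7, -47, -50, 27, 27, -4, -5, 40] -> [-50, -47, -44, -7, -5, -4, 15, 27, 27, 40] -> [15, 27, 27, 40] -> [15, 27, 27]
  [2, -39, -40, -17, 35, -15, 20, 18, 20, -18] -> [-40, -39, -18, -17, -15, 2, 18, 20, 20, 35] -> [18, 20, 20, 35] -> [18, 20, 20]
  [11, -41, -21, -31, -1, -13, -3, 1] -> [-41, -31, -21, -13, -3, -1, 1, 11] -> [11] -> [11]
  [-24, 32, -6, -29, 17, 8, -37] -> [-37, -29, -24, -6, 8, 17, 32] -> [8, 17, 32] -> [8, 17, 32]
  [-4, 5, -14, 44, -7, -27, 49, 5] -> [-27, -14, -7, -4, 5, 5, 44, 49] -> [5, 5, 44, 49] -> [5, 5, 44]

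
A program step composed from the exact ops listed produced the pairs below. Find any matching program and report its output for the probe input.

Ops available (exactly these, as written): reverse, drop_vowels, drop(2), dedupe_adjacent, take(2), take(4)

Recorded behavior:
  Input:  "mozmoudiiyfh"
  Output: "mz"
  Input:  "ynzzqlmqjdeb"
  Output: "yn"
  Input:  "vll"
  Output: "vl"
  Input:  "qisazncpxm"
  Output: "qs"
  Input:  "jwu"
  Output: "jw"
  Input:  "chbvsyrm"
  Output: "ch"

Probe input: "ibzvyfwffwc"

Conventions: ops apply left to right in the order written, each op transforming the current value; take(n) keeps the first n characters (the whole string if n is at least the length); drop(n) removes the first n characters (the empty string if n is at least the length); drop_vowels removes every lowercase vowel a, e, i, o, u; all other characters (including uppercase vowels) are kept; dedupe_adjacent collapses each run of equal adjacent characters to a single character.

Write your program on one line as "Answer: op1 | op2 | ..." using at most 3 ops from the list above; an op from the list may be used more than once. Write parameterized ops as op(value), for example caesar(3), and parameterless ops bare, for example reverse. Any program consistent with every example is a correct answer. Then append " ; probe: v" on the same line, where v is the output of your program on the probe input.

drop_vowels | take(2) ; probe: "bz"

Check, running the answer program on each example:
  "mozmoudiiyfh" -> "mzmdyfh" -> "mz"
  "ynzzqlmqjdeb" -> "ynzzqlmqjdb" -> "yn"
  "vll" -> "vll" -> "vl"
  "qisazncpxm" -> "qszncpxm" -> "qs"
  "jwu" -> "jw" -> "jw"
  "chbvsyrm" -> "chbvsyrm" -> "ch"
  probe: "ibzvyfwffwc" -> "bzvyfwffwc" -> "bz"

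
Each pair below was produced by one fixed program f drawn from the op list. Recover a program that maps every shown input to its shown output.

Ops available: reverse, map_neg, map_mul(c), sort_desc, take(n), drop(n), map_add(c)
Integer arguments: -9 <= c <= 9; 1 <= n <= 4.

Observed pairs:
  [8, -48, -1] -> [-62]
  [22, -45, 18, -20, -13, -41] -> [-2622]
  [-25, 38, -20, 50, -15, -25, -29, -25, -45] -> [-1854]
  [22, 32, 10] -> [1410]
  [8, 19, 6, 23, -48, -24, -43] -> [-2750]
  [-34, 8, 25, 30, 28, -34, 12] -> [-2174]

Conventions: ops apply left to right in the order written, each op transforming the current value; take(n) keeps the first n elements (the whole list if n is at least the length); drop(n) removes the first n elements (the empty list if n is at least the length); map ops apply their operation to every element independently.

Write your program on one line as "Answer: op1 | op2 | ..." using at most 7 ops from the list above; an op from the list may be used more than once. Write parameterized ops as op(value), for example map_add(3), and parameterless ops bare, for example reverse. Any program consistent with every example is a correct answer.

map_mul(-8) | sort_desc | drop(1) | take(1) | map_mul(-8) | map_add(2)

Check, running the answer program on each example:
  [8, -48, -1] -> [-64, 384, 8] -> [384, 8, -64] -> [8, -64] -> [8] -> [-64] -> [-62]
  [22, -45, 18, -20, -13, -41] -> [-176, 360, -144, 160, 104, 328] -> [360, 328, 160, 104, -144, -176] -> [328, 160, 104, -144, -176] -> [328] -> [-2624] -> [-2622]
  [-25, 38, -20, 50, -15, -25, -29, -25, -45] -> [200, -304, 160, -400, 120, 200, 232, 200, 360] -> [360, 232, 200, 200, 200, 160, 120, -304, -400] -> [232, 200, 200, 200, 160, 120, -304, -400] -> [232] -> [-1856] -> [-1854]
  [22, 32, 10] -> [-176, -256, -80] -> [-80, -176, -256] -> [-176, -256] -> [-176] -> [1408] -> [1410]
  [8, 19, 6, 23, -48, -24, -43] -> [-64, -152, -48, -184, 384, 192, 344] -> [384, 344, 192, -48, -64, -152, -184] -> [344, 192, -48, -64, -152, -184] -> [344] -> [-2752] -> [-2750]
  [-34, 8, 25, 30, 28, -34, 12] -> [272, -64, -200, -240, -224, 272, -96] -> [272, 272, -64, -96, -200, -224, -240] -> [272, -64, -96, -200, -224, -240] -> [272] -> [-2176] -> [-2174]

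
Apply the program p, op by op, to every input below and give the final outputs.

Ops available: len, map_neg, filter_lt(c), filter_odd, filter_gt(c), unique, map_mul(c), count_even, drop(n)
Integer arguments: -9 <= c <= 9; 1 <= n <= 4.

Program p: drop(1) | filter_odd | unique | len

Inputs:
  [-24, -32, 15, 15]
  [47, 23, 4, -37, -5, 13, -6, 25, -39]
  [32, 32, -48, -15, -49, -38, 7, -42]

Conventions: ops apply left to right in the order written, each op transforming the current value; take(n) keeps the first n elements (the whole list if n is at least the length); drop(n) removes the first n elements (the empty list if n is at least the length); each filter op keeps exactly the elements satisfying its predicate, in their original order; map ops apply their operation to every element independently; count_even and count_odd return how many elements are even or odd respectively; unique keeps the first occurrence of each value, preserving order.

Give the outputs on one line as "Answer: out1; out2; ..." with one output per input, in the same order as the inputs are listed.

1; 6; 3

Execution, op by op:
  [-24, -32, 15, 15] -> [-32, 15, 15] -> [15, 15] -> [15] -> 1
  [47, 23, 4, -37, -5, 13, -6, 25, -39] -> [23, 4, -37, -5, 13, -6, 25, -39] -> [23, -37, -5, 13, 25, -39] -> [23, -37, -5, 13, 25, -39] -> 6
  [32, 32, -48, -15, -49, -38, 7, -42] -> [32, -48, -15, -49, -38, 7, -42] -> [-15, -49, 7] -> [-15, -49, 7] -> 3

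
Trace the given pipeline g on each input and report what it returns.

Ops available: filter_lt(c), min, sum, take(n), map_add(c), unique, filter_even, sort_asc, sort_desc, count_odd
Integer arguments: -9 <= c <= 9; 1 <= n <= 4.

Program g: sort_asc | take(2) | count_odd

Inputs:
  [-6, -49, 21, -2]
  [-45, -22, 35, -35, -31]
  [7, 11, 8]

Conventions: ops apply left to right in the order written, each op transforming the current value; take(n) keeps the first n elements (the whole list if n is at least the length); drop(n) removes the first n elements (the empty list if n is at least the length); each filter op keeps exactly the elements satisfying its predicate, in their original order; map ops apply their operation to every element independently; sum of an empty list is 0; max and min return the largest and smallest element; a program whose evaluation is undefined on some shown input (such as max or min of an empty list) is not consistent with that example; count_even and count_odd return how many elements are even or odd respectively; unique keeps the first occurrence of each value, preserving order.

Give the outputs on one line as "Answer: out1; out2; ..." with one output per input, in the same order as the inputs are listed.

1; 2; 1

Execution, op by op:
  [-6, -49, 21, -2] -> [-49, -6, -2, 21] -> [-49, -6] -> 1
  [-45, -22, 35, -35, -31] -> [-45, -35, -31, -22, 35] -> [-45, -35] -> 2
  [7, 11, 8] -> [7, 8, 11] -> [7, 8] -> 1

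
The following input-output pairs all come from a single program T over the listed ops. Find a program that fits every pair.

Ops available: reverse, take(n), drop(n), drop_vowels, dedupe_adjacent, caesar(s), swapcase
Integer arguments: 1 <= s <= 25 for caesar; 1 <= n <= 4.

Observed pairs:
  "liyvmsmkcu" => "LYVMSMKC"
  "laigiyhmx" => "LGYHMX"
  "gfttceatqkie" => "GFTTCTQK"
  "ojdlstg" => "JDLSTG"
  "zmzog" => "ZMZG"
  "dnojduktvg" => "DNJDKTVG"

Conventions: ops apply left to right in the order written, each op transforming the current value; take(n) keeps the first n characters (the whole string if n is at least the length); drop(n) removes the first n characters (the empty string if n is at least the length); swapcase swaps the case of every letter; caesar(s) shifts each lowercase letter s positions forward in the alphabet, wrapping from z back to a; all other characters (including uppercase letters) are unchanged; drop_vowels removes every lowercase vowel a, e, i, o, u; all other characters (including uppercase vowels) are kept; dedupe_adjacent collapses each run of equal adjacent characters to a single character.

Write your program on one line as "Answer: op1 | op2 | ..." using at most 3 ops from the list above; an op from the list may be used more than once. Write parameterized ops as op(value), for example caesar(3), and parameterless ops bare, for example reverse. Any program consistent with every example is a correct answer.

drop_vowels | swapcase

Check, running the answer program on each example:
  "liyvmsmkcu" -> "lyvmsmkc" -> "LYVMSMKC"
  "laigiyhmx" -> "lgyhmx" -> "LGYHMX"
  "gfttceatqkie" -> "gfttctqk" -> "GFTTCTQK"
  "ojdlstg" -> "jdlstg" -> "JDLSTG"
  "zmzog" -> "zmzg" -> "ZMZG"
  "dnojduktvg" -> "dnjdktvg" -> "DNJDKTVG"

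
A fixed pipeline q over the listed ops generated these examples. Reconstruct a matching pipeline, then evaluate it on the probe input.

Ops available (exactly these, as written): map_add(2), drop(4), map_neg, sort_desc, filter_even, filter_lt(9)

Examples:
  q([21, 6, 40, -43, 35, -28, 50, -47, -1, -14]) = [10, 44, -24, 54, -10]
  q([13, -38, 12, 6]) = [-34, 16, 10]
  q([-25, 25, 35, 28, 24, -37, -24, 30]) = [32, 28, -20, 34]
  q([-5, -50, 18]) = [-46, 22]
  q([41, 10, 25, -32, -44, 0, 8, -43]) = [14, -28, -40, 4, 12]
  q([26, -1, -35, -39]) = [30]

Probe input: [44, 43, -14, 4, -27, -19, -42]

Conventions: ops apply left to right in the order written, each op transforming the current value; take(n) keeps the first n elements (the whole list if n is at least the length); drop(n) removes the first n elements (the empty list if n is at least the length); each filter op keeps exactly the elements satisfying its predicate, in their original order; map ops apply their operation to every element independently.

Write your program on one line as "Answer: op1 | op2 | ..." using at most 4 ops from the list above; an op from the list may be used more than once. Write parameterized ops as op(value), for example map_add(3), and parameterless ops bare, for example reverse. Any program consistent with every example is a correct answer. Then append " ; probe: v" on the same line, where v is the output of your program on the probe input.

map_add(2) | map_add(2) | filter_even ; probe: [48, -10, 8, -38]

Check, running the answer program on each example:
  [21, 6, 40, -43, 35, -28, 50, -47, -1, -14] -> [23, 8, 42, -41, 37, -26, 52, -45, 1, -12] -> [25, 10, 44, -39, 39, -24, 54, -43, 3, -10] -> [10, 44, -24, 54, -10]
  [13, -38, 12, 6] -> [15, -36, 14, 8] -> [17, -34, 16, 10] -> [-34, 16, 10]
  [-25, 25, 35, 28, 24, -37, -24, 30] -> [-23, 27, 37, 30, 26, -35, -22, 32] -> [-21, 29, 39, 32, 28, -33, -20, 34] -> [32, 28, -20, 34]
  [-5, -50, 18] -> [-3, -48, 20] -> [-1, -46, 22] -> [-46, 22]
  [41, 10, 25, -32, -44, 0, 8, -43] -> [43, 12, 27, -30, -42, 2, 10, -41] -> [45, 14, 29, -28, -40, 4, 12, -39] -> [14, -28, -40, 4, 12]
  [26, -1, -35, -39] -> [28, 1, -33, -37] -> [30, 3, -31, -35] -> [30]
  probe: [44, 43, -14, 4, -27, -19, -42] -> [46, 45, -12, 6, -25, -17, -40] -> [48, 47, -10, 8, -23, -15, -38] -> [48, -10, 8, -38]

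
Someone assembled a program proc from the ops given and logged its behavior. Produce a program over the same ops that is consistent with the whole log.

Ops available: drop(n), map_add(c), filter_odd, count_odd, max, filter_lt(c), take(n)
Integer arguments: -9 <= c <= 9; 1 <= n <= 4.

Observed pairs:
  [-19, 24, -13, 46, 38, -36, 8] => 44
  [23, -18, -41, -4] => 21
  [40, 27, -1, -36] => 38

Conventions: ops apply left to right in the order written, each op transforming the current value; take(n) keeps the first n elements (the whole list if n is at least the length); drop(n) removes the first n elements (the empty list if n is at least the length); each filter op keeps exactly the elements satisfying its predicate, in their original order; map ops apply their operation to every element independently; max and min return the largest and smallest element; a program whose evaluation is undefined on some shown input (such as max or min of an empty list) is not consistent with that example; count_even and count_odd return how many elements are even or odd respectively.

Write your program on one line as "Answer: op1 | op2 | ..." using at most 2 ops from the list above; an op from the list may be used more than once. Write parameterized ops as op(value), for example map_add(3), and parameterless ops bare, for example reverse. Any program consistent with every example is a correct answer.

map_add(-2) | max

Check, running the answer program on each example:
  [-19, 24, -13, 46, 38, -36, 8] -> [-21, 22, -15, 44, 36, -38, 6] -> 44
  [23, -18, -41, -4] -> [21, -20, -43, -6] -> 21
  [40, 27, -1, -36] -> [38, 25, -3, -38] -> 38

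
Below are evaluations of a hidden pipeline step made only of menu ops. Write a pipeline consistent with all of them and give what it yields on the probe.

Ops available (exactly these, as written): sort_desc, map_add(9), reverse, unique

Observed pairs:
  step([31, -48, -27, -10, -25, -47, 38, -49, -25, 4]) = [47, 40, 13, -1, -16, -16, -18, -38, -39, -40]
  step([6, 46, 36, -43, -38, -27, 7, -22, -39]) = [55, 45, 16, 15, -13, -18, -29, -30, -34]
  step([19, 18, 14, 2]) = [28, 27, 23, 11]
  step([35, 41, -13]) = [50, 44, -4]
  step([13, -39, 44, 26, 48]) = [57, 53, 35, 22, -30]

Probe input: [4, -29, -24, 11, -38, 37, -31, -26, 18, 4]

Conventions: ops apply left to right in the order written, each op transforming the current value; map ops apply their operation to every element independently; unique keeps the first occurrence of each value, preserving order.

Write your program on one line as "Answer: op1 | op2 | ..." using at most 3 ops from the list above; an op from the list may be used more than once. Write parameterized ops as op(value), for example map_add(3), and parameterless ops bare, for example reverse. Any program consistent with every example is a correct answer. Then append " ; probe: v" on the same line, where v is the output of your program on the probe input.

sort_desc | map_add(9) ; probe: [46, 27, 20, 13, 13, -15, -17, -20, -22, -29]

Check, running the answer program on each example:
  [31, -48, -27, -10, -25, -47, 38, -49, -25, 4] -> [38, 31, 4, -10, -25, -25, -27, -47, -48, -49] -> [47, 40, 13, -1, -16, -16, -18, -38, -39, -40]
  [6, 46, 36, -43, -38, -27, 7, -22, -39] -> [46, 36, 7, 6, -22, -27, -38, -39, -43] -> [55, 45, 16, 15, -13, -18, -29, -30, -34]
  [19, 18, 14, 2] -> [19, 18, 14, 2] -> [28, 27, 23, 11]
  [35, 41, -13] -> [41, 35, -13] -> [50, 44, -4]
  [13, -39, 44, 26, 48] -> [48, 44, 26, 13, -39] -> [57, 53, 35, 22, -30]
  probe: [4, -29, -24, 11, -38, 37, -31, -26, 18, 4] -> [37, 18, 11, 4, 4, -24, -26, -29, -31, -38] -> [46, 27, 20, 13, 13, -15, -17, -20, -22, -29]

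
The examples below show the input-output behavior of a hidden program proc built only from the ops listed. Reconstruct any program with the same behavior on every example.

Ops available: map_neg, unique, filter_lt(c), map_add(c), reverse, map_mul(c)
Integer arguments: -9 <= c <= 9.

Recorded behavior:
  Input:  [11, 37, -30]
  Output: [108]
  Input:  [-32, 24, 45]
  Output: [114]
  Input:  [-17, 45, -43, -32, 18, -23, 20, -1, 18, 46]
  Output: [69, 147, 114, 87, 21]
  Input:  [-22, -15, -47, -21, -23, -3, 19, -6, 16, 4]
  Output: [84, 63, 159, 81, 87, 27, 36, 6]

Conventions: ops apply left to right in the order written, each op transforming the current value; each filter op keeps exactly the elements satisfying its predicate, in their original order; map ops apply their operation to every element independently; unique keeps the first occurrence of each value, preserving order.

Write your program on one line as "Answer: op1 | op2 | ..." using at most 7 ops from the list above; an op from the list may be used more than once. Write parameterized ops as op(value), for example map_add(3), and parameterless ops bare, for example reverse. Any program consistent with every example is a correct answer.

map_mul(-1) | map_add(6) | map_neg | map_mul(3) | filter_lt(0) | map_neg

Check, running the answer program on each example:
  [11, 37, -30] -> [-11, -37, 30] -> [-5, -31, 36] -> [5, 31, -36] -> [15, 93, -108] -> [-108] -> [108]
  [-32, 24, 45] -> [32, -24, -45] -> [38, -18, -39] -> [-38, 18, 39] -> [-114, 54, 117] -> [-114] -> [114]
  [-17, 45, -43, -32, 18, -23, 20, -1, 18, 46] -> [17, -45, 43, 32, -18, 23, -20, 1, -18, -46] -> [23, -39, 49, 38, -12, 29, -14, 7, -12, -40] -> [-23, 39, -49, -38, 12, -29, 14, -7, 12, 40] -> [-69, 117, -147, -114, 36, -87, 42, -21, 36, 120] -> [-69, -147, -114, -87, -21] -> [69, 147, 114, 87, 21]
  [-22, -15, -47, -21, -23, -3, 19, -6, 16, 4] -> [22, 15, 47, 21, 23, 3, -19, 6, -16, -4] -> [28, 21, 53, 27, 29, 9, -13, 12, -10, 2] -> [-28, -21, -53, -27, -29, -9, 13, -12, 10, -2] -> [-84, -63, -159, -81, -87, -27, 39, -36, 30, -6] -> [-84, -63, -159, -81, -87, -27, -36, -6] -> [84, 63, 159, 81, 87, 27, 36, 6]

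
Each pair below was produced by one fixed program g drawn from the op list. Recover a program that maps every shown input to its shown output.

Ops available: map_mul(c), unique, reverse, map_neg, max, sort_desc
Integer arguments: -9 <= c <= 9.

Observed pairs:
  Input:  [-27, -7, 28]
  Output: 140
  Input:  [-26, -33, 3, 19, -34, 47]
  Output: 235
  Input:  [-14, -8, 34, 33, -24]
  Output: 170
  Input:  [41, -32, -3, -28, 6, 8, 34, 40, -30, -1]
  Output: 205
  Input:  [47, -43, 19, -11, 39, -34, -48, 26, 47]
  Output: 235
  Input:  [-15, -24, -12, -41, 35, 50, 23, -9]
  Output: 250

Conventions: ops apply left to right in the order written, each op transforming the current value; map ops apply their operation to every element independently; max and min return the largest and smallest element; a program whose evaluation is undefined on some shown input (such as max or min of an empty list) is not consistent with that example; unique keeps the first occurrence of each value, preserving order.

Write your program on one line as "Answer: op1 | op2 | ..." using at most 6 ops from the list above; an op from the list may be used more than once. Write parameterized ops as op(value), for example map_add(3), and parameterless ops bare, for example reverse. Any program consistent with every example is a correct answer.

map_neg | reverse | map_neg | unique | map_mul(5) | max

Check, running the answer program on each example:
  [-27, -7, 28] -> [27, 7, -28] -> [-28, 7, 27] -> [28, -7, -27] -> [28, -7, -27] -> [140, -35, -135] -> 140
  [-26, -33, 3, 19, -34, 47] -> [26, 33, -3, -19, 34, -47] -> [-47, 34, -19, -3, 33, 26] -> [47, -34, 19, 3, -33, -26] -> [47, -34, 19, 3, -33, -26] -> [235, -170, 95, 15, -165, -130] -> 235
  [-14, -8, 34, 33, -24] -> [14, 8, -34, -33, 24] -> [24, -33, -34, 8, 14] -> [-24, 33, 34, -8, -14] -> [-24, 33, 34, -8, -14] -> [-120, 165, 170, -40, -70] -> 170
  [41, -32, -3, -28, 6, 8, 34, 40, -30, -1] -> [-41, 32, 3, 28, -6, -8, -34, -40, 30, 1] -> [1, 30, -40, -34, -8, -6, 28, 3, 32, -41] -> [-1, -30, 40, 34, 8, 6, -28, -3, -32, 41] -> [-1, -30, 40, 34, 8, 6, -28, -3, -32, 41] -> [-5, -150, 200, 170, 40, 30, -140, -15, -160, 205] -> 205
  [47, -43, 19, -11, 39, -34, -48, 26, 47] -> [-47, 43, -19, 11, -39, 34, 48, -26, -47] -> [-47, -26, 48, 34, -39, 11, -19, 43, -47] -> [47, 26, -48, -34, 39, -11, 19, -43, 47] -> [47, 26, -48, -34, 39, -11, 19, -43] -> [235, 130, -240, -170, 195, -55, 95, -215] -> 235
  [-15, -24, -12, -41, 35, 50, 23, -9] -> [15, 24, 12, 41, -35, -50, -23, 9] -> [9, -23, -50, -35, 41, 12, 24, 15] -> [-9, 23, 50, 35, -41, -12, -24, -15] -> [-9, 23, 50, 35, -41, -12, -24, -15] -> [-45, 115, 250, 175, -205, -60, -120, -75] -> 250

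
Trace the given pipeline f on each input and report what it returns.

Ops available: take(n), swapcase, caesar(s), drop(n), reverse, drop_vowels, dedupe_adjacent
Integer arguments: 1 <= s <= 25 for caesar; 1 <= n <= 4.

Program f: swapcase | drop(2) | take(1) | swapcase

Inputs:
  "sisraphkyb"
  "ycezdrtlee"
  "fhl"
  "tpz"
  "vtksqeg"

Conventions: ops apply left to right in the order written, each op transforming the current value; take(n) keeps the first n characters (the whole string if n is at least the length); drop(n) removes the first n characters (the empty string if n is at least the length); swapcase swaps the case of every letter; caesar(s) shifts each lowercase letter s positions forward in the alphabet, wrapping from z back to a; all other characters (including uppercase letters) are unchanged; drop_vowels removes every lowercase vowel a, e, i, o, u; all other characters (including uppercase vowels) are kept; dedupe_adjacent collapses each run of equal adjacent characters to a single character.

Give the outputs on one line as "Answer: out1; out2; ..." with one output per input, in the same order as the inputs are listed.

"s"; "e"; "l"; "z"; "k"

Execution, op by op:
  "sisraphkyb" -> "SISRAPHKYB" -> "SRAPHKYB" -> "S" -> "s"
  "ycezdrtlee" -> "YCEZDRTLEE" -> "EZDRTLEE" -> "E" -> "e"
  "fhl" -> "FHL" -> "L" -> "L" -> "l"
  "tpz" -> "TPZ" -> "Z" -> "Z" -> "z"
  "vtksqeg" -> "VTKSQEG" -> "KSQEG" -> "K" -> "k"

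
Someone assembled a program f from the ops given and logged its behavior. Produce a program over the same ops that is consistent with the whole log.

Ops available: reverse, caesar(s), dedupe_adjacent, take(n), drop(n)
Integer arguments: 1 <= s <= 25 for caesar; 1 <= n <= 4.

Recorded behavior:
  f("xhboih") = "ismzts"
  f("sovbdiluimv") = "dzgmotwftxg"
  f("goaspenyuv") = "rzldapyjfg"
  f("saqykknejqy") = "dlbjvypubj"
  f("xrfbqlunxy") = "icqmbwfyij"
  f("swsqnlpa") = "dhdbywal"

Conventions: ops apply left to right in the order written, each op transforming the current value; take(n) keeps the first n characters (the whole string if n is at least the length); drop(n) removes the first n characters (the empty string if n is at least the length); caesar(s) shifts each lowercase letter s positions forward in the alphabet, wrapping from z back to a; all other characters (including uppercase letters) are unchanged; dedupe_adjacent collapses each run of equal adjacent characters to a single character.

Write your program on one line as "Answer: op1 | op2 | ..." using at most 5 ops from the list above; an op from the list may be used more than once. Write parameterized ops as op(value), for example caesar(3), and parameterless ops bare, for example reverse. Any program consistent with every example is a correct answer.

reverse | caesar(12) | reverse | caesar(25) | dedupe_adjacent

Check, running the answer program on each example:
  "xhboih" -> "hiobhx" -> "tuantj" -> "jtnaut" -> "ismzts" -> "ismzts"
  "sovbdiluimv" -> "vmiulidbvos" -> "hyugxupnhae" -> "eahnpuxguyh" -> "dzgmotwftxg" -> "dzgmotwftxg"
  "goaspenyuv" -> "vuynepsaog" -> "hgkzqbemas" -> "samebqzkgh" -> "rzldapyjfg" -> "rzldapyjfg"
  "saqykknejqy" -> "yqjenkkyqas" -> "kcvqzwwkcme" -> "emckwwzqvck" -> "dlbjvvypubj" -> "dlbjvypubj"
  "xrfbqlunxy" -> "yxnulqbfrx" -> "kjzgxcnrdj" -> "jdrncxgzjk" -> "icqmbwfyij" -> "icqmbwfyij"
  "swsqnlpa" -> "aplnqsws" -> "mbxzceie" -> "eieczxbm" -> "dhdbywal" -> "dhdbywal"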